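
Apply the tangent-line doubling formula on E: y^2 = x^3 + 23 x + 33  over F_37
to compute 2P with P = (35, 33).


Doubling: s = (3 x1^2 + a) / (2 y1)
s = (3*35^2 + 23) / (2*33) mod 37 = 28
x3 = s^2 - 2 x1 mod 37 = 28^2 - 2*35 = 11
y3 = s (x1 - x3) - y1 mod 37 = 28 * (35 - 11) - 33 = 10

2P = (11, 10)


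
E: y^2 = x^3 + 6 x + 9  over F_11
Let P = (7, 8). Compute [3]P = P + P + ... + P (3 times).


k = 3 = 11_2 (binary, LSB first: 11)
Double-and-add from P = (7, 8):
  bit 0 = 1: acc = O + (7, 8) = (7, 8)
  bit 1 = 1: acc = (7, 8) + (1, 4) = (1, 7)

3P = (1, 7)


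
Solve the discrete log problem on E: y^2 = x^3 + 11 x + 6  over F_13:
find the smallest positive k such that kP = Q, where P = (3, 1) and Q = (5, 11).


Enumerate multiples of P until we hit Q = (5, 11):
  1P = (3, 1)
  2P = (4, 6)
  3P = (5, 2)
  4P = (2, 6)
  5P = (7, 6)
  6P = (7, 7)
  7P = (2, 7)
  8P = (5, 11)
Match found at i = 8.

k = 8


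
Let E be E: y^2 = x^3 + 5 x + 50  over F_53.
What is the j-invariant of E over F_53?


Delta = -16(4 a^3 + 27 b^2) mod 53 = 37
-1728 * (4 a)^3 = -1728 * (4*5)^3 mod 53 = 43
j = 43 * 37^(-1) mod 53 = 47

j = 47 (mod 53)


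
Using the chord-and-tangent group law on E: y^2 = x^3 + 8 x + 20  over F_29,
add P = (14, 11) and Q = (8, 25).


P != Q, so use the chord formula.
s = (y2 - y1) / (x2 - x1) = (14) / (23) mod 29 = 17
x3 = s^2 - x1 - x2 mod 29 = 17^2 - 14 - 8 = 6
y3 = s (x1 - x3) - y1 mod 29 = 17 * (14 - 6) - 11 = 9

P + Q = (6, 9)


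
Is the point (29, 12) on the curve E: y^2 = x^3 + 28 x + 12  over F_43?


Check whether y^2 = x^3 + 28 x + 12 (mod 43) for (x, y) = (29, 12).
LHS: y^2 = 12^2 mod 43 = 15
RHS: x^3 + 28 x + 12 = 29^3 + 28*29 + 12 mod 43 = 15
LHS = RHS

Yes, on the curve


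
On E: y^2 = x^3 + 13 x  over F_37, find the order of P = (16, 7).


Compute successive multiples of P until we hit O:
  1P = (16, 7)
  2P = (30, 26)
  3P = (7, 29)
  4P = (25, 15)
  5P = (21, 5)
  6P = (12, 21)
  7P = (12, 16)
  8P = (21, 32)
  ... (continuing to 13P)
  13P = O

ord(P) = 13


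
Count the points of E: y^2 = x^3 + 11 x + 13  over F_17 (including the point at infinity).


For each x in F_17, count y with y^2 = x^3 + 11 x + 13 mod 17:
  x = 0: RHS = 13, y in [8, 9]  -> 2 point(s)
  x = 1: RHS = 8, y in [5, 12]  -> 2 point(s)
  x = 2: RHS = 9, y in [3, 14]  -> 2 point(s)
  x = 4: RHS = 2, y in [6, 11]  -> 2 point(s)
  x = 7: RHS = 8, y in [5, 12]  -> 2 point(s)
  x = 8: RHS = 1, y in [1, 16]  -> 2 point(s)
  x = 9: RHS = 8, y in [5, 12]  -> 2 point(s)
  x = 10: RHS = 1, y in [1, 16]  -> 2 point(s)
  x = 14: RHS = 4, y in [2, 15]  -> 2 point(s)
  x = 15: RHS = 0, y in [0]  -> 1 point(s)
  x = 16: RHS = 1, y in [1, 16]  -> 2 point(s)
Affine points: 21. Add the point at infinity: total = 22.

#E(F_17) = 22


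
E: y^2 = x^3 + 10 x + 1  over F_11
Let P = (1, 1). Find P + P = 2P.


Doubling: s = (3 x1^2 + a) / (2 y1)
s = (3*1^2 + 10) / (2*1) mod 11 = 1
x3 = s^2 - 2 x1 mod 11 = 1^2 - 2*1 = 10
y3 = s (x1 - x3) - y1 mod 11 = 1 * (1 - 10) - 1 = 1

2P = (10, 1)


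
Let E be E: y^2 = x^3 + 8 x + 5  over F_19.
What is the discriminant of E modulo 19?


4 a^3 + 27 b^2 = 4*8^3 + 27*5^2 = 2048 + 675 = 2723
Delta = -16 * (2723) = -43568
Delta mod 19 = 18

Delta = 18 (mod 19)


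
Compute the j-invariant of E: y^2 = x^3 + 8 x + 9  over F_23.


Delta = -16(4 a^3 + 27 b^2) mod 23 = 21
-1728 * (4 a)^3 = -1728 * (4*8)^3 mod 23 = 21
j = 21 * 21^(-1) mod 23 = 1

j = 1 (mod 23)


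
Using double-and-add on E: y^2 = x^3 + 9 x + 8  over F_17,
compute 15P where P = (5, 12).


k = 15 = 1111_2 (binary, LSB first: 1111)
Double-and-add from P = (5, 12):
  bit 0 = 1: acc = O + (5, 12) = (5, 12)
  bit 1 = 1: acc = (5, 12) + (15, 4) = (16, 7)
  bit 2 = 1: acc = (16, 7) + (0, 12) = (9, 11)
  bit 3 = 1: acc = (9, 11) + (2, 0) = (5, 5)

15P = (5, 5)


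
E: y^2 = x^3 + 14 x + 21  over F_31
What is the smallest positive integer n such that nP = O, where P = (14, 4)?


Compute successive multiples of P until we hit O:
  1P = (14, 4)
  2P = (10, 18)
  3P = (27, 26)
  4P = (29, 4)
  5P = (19, 27)
  6P = (8, 5)
  7P = (3, 20)
  8P = (1, 25)
  ... (continuing to 17P)
  17P = O

ord(P) = 17


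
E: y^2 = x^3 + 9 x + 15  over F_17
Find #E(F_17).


For each x in F_17, count y with y^2 = x^3 + 9 x + 15 mod 17:
  x = 0: RHS = 15, y in [7, 10]  -> 2 point(s)
  x = 1: RHS = 8, y in [5, 12]  -> 2 point(s)
  x = 3: RHS = 1, y in [1, 16]  -> 2 point(s)
  x = 4: RHS = 13, y in [8, 9]  -> 2 point(s)
  x = 5: RHS = 15, y in [7, 10]  -> 2 point(s)
  x = 6: RHS = 13, y in [8, 9]  -> 2 point(s)
  x = 7: RHS = 13, y in [8, 9]  -> 2 point(s)
  x = 8: RHS = 4, y in [2, 15]  -> 2 point(s)
  x = 9: RHS = 9, y in [3, 14]  -> 2 point(s)
  x = 10: RHS = 0, y in [0]  -> 1 point(s)
  x = 11: RHS = 0, y in [0]  -> 1 point(s)
  x = 12: RHS = 15, y in [7, 10]  -> 2 point(s)
  x = 13: RHS = 0, y in [0]  -> 1 point(s)
Affine points: 23. Add the point at infinity: total = 24.

#E(F_17) = 24


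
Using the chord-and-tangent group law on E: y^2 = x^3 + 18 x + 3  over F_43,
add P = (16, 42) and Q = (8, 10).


P != Q, so use the chord formula.
s = (y2 - y1) / (x2 - x1) = (11) / (35) mod 43 = 4
x3 = s^2 - x1 - x2 mod 43 = 4^2 - 16 - 8 = 35
y3 = s (x1 - x3) - y1 mod 43 = 4 * (16 - 35) - 42 = 11

P + Q = (35, 11)


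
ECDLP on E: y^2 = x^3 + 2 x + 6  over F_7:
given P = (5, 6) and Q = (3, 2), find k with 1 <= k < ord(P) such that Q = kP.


Enumerate multiples of P until we hit Q = (3, 2):
  1P = (5, 6)
  2P = (4, 1)
  3P = (2, 2)
  4P = (1, 4)
  5P = (3, 2)
Match found at i = 5.

k = 5


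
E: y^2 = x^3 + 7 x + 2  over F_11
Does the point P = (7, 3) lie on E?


Check whether y^2 = x^3 + 7 x + 2 (mod 11) for (x, y) = (7, 3).
LHS: y^2 = 3^2 mod 11 = 9
RHS: x^3 + 7 x + 2 = 7^3 + 7*7 + 2 mod 11 = 9
LHS = RHS

Yes, on the curve


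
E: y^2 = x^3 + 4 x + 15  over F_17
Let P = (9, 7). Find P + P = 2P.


Doubling: s = (3 x1^2 + a) / (2 y1)
s = (3*9^2 + 4) / (2*7) mod 17 = 14
x3 = s^2 - 2 x1 mod 17 = 14^2 - 2*9 = 8
y3 = s (x1 - x3) - y1 mod 17 = 14 * (9 - 8) - 7 = 7

2P = (8, 7)


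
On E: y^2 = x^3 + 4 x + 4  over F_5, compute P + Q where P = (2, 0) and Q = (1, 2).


P != Q, so use the chord formula.
s = (y2 - y1) / (x2 - x1) = (2) / (4) mod 5 = 3
x3 = s^2 - x1 - x2 mod 5 = 3^2 - 2 - 1 = 1
y3 = s (x1 - x3) - y1 mod 5 = 3 * (2 - 1) - 0 = 3

P + Q = (1, 3)


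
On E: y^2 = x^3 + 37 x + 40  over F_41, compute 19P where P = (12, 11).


k = 19 = 10011_2 (binary, LSB first: 11001)
Double-and-add from P = (12, 11):
  bit 0 = 1: acc = O + (12, 11) = (12, 11)
  bit 1 = 1: acc = (12, 11) + (38, 5) = (1, 18)
  bit 2 = 0: acc unchanged = (1, 18)
  bit 3 = 0: acc unchanged = (1, 18)
  bit 4 = 1: acc = (1, 18) + (29, 0) = (2, 9)

19P = (2, 9)


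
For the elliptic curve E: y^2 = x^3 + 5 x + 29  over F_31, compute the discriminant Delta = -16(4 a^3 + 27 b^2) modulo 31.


4 a^3 + 27 b^2 = 4*5^3 + 27*29^2 = 500 + 22707 = 23207
Delta = -16 * (23207) = -371312
Delta mod 31 = 6

Delta = 6 (mod 31)


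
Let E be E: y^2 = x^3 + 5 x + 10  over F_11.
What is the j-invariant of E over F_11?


Delta = -16(4 a^3 + 27 b^2) mod 11 = 5
-1728 * (4 a)^3 = -1728 * (4*5)^3 mod 11 = 8
j = 8 * 5^(-1) mod 11 = 6

j = 6 (mod 11)


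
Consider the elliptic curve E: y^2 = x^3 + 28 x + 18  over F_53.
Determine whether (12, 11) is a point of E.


Check whether y^2 = x^3 + 28 x + 18 (mod 53) for (x, y) = (12, 11).
LHS: y^2 = 11^2 mod 53 = 15
RHS: x^3 + 28 x + 18 = 12^3 + 28*12 + 18 mod 53 = 15
LHS = RHS

Yes, on the curve


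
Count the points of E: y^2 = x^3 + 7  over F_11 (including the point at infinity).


For each x in F_11, count y with y^2 = x^3 + 0 x + 7 mod 11:
  x = 2: RHS = 4, y in [2, 9]  -> 2 point(s)
  x = 3: RHS = 1, y in [1, 10]  -> 2 point(s)
  x = 4: RHS = 5, y in [4, 7]  -> 2 point(s)
  x = 5: RHS = 0, y in [0]  -> 1 point(s)
  x = 6: RHS = 3, y in [5, 6]  -> 2 point(s)
  x = 7: RHS = 9, y in [3, 8]  -> 2 point(s)
Affine points: 11. Add the point at infinity: total = 12.

#E(F_11) = 12


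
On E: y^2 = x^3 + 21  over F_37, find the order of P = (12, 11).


Compute successive multiples of P until we hit O:
  1P = (12, 11)
  2P = (24, 9)
  3P = (0, 24)
  4P = (29, 29)
  5P = (29, 8)
  6P = (0, 13)
  7P = (24, 28)
  8P = (12, 26)
  ... (continuing to 9P)
  9P = O

ord(P) = 9


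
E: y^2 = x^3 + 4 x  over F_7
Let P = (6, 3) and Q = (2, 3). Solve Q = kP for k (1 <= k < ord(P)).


Enumerate multiples of P until we hit Q = (2, 3):
  1P = (6, 3)
  2P = (2, 4)
  3P = (3, 5)
  4P = (0, 0)
  5P = (3, 2)
  6P = (2, 3)
Match found at i = 6.

k = 6


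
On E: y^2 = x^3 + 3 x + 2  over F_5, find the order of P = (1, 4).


Compute successive multiples of P until we hit O:
  1P = (1, 4)
  2P = (2, 4)
  3P = (2, 1)
  4P = (1, 1)
  5P = O

ord(P) = 5


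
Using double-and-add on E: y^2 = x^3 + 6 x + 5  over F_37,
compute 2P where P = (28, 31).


k = 2 = 10_2 (binary, LSB first: 01)
Double-and-add from P = (28, 31):
  bit 0 = 0: acc unchanged = O
  bit 1 = 1: acc = O + (30, 29) = (30, 29)

2P = (30, 29)


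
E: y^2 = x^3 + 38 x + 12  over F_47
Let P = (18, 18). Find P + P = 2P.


Doubling: s = (3 x1^2 + a) / (2 y1)
s = (3*18^2 + 38) / (2*18) mod 47 = 15
x3 = s^2 - 2 x1 mod 47 = 15^2 - 2*18 = 1
y3 = s (x1 - x3) - y1 mod 47 = 15 * (18 - 1) - 18 = 2

2P = (1, 2)


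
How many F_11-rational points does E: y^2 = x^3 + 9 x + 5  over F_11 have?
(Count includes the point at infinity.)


For each x in F_11, count y with y^2 = x^3 + 9 x + 5 mod 11:
  x = 0: RHS = 5, y in [4, 7]  -> 2 point(s)
  x = 1: RHS = 4, y in [2, 9]  -> 2 point(s)
  x = 2: RHS = 9, y in [3, 8]  -> 2 point(s)
  x = 3: RHS = 4, y in [2, 9]  -> 2 point(s)
  x = 6: RHS = 0, y in [0]  -> 1 point(s)
  x = 7: RHS = 4, y in [2, 9]  -> 2 point(s)
  x = 9: RHS = 1, y in [1, 10]  -> 2 point(s)
Affine points: 13. Add the point at infinity: total = 14.

#E(F_11) = 14


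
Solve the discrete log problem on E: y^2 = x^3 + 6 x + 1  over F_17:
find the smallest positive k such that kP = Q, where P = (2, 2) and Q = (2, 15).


Enumerate multiples of P until we hit Q = (2, 15):
  1P = (2, 2)
  2P = (12, 4)
  3P = (1, 5)
  4P = (6, 10)
  5P = (13, 10)
  6P = (0, 1)
  7P = (11, 2)
  8P = (4, 15)
  9P = (15, 7)
  10P = (9, 11)
  11P = (8, 0)
  12P = (9, 6)
  13P = (15, 10)
  14P = (4, 2)
  15P = (11, 15)
  16P = (0, 16)
  17P = (13, 7)
  18P = (6, 7)
  19P = (1, 12)
  20P = (12, 13)
  21P = (2, 15)
Match found at i = 21.

k = 21


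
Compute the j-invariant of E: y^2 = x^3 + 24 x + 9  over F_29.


Delta = -16(4 a^3 + 27 b^2) mod 29 = 7
-1728 * (4 a)^3 = -1728 * (4*24)^3 mod 29 = 19
j = 19 * 7^(-1) mod 29 = 11

j = 11 (mod 29)


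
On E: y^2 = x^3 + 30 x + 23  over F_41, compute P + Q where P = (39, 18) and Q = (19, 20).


P != Q, so use the chord formula.
s = (y2 - y1) / (x2 - x1) = (2) / (21) mod 41 = 4
x3 = s^2 - x1 - x2 mod 41 = 4^2 - 39 - 19 = 40
y3 = s (x1 - x3) - y1 mod 41 = 4 * (39 - 40) - 18 = 19

P + Q = (40, 19)


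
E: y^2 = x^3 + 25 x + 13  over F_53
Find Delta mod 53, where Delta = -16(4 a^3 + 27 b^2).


4 a^3 + 27 b^2 = 4*25^3 + 27*13^2 = 62500 + 4563 = 67063
Delta = -16 * (67063) = -1073008
Delta mod 53 = 30

Delta = 30 (mod 53)


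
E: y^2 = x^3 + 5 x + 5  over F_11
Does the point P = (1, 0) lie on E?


Check whether y^2 = x^3 + 5 x + 5 (mod 11) for (x, y) = (1, 0).
LHS: y^2 = 0^2 mod 11 = 0
RHS: x^3 + 5 x + 5 = 1^3 + 5*1 + 5 mod 11 = 0
LHS = RHS

Yes, on the curve


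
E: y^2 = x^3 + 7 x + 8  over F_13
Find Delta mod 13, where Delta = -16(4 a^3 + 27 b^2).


4 a^3 + 27 b^2 = 4*7^3 + 27*8^2 = 1372 + 1728 = 3100
Delta = -16 * (3100) = -49600
Delta mod 13 = 8

Delta = 8 (mod 13)


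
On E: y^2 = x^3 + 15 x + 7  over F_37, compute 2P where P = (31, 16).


Doubling: s = (3 x1^2 + a) / (2 y1)
s = (3*31^2 + 15) / (2*16) mod 37 = 5
x3 = s^2 - 2 x1 mod 37 = 5^2 - 2*31 = 0
y3 = s (x1 - x3) - y1 mod 37 = 5 * (31 - 0) - 16 = 28

2P = (0, 28)


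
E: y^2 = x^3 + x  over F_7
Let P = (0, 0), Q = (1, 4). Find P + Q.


P != Q, so use the chord formula.
s = (y2 - y1) / (x2 - x1) = (4) / (1) mod 7 = 4
x3 = s^2 - x1 - x2 mod 7 = 4^2 - 0 - 1 = 1
y3 = s (x1 - x3) - y1 mod 7 = 4 * (0 - 1) - 0 = 3

P + Q = (1, 3)


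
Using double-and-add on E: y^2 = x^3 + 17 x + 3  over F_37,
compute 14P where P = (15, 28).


k = 14 = 1110_2 (binary, LSB first: 0111)
Double-and-add from P = (15, 28):
  bit 0 = 0: acc unchanged = O
  bit 1 = 1: acc = O + (10, 10) = (10, 10)
  bit 2 = 1: acc = (10, 10) + (28, 34) = (9, 16)
  bit 3 = 1: acc = (9, 16) + (17, 32) = (15, 9)

14P = (15, 9)


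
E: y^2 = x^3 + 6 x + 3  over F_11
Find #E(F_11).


For each x in F_11, count y with y^2 = x^3 + 6 x + 3 mod 11:
  x = 0: RHS = 3, y in [5, 6]  -> 2 point(s)
  x = 2: RHS = 1, y in [1, 10]  -> 2 point(s)
  x = 3: RHS = 4, y in [2, 9]  -> 2 point(s)
  x = 4: RHS = 3, y in [5, 6]  -> 2 point(s)
  x = 5: RHS = 4, y in [2, 9]  -> 2 point(s)
  x = 7: RHS = 3, y in [5, 6]  -> 2 point(s)
  x = 9: RHS = 5, y in [4, 7]  -> 2 point(s)
Affine points: 14. Add the point at infinity: total = 15.

#E(F_11) = 15


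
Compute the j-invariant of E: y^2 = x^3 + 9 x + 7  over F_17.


Delta = -16(4 a^3 + 27 b^2) mod 17 = 6
-1728 * (4 a)^3 = -1728 * (4*9)^3 mod 17 = 14
j = 14 * 6^(-1) mod 17 = 8

j = 8 (mod 17)


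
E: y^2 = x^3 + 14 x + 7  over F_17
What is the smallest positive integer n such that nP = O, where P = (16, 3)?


Compute successive multiples of P until we hit O:
  1P = (16, 3)
  2P = (2, 14)
  3P = (3, 5)
  4P = (11, 8)
  5P = (8, 6)
  6P = (12, 4)
  7P = (5, 7)
  8P = (4, 5)
  ... (continuing to 21P)
  21P = O

ord(P) = 21


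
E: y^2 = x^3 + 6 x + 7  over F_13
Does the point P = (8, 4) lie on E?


Check whether y^2 = x^3 + 6 x + 7 (mod 13) for (x, y) = (8, 4).
LHS: y^2 = 4^2 mod 13 = 3
RHS: x^3 + 6 x + 7 = 8^3 + 6*8 + 7 mod 13 = 8
LHS != RHS

No, not on the curve


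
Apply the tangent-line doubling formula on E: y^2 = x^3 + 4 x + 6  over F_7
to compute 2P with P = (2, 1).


Doubling: s = (3 x1^2 + a) / (2 y1)
s = (3*2^2 + 4) / (2*1) mod 7 = 1
x3 = s^2 - 2 x1 mod 7 = 1^2 - 2*2 = 4
y3 = s (x1 - x3) - y1 mod 7 = 1 * (2 - 4) - 1 = 4

2P = (4, 4)


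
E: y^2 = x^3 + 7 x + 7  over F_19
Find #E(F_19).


For each x in F_19, count y with y^2 = x^3 + 7 x + 7 mod 19:
  x = 0: RHS = 7, y in [8, 11]  -> 2 point(s)
  x = 3: RHS = 17, y in [6, 13]  -> 2 point(s)
  x = 4: RHS = 4, y in [2, 17]  -> 2 point(s)
  x = 7: RHS = 0, y in [0]  -> 1 point(s)
  x = 8: RHS = 5, y in [9, 10]  -> 2 point(s)
  x = 9: RHS = 1, y in [1, 18]  -> 2 point(s)
  x = 11: RHS = 9, y in [3, 16]  -> 2 point(s)
  x = 16: RHS = 16, y in [4, 15]  -> 2 point(s)
  x = 17: RHS = 4, y in [2, 17]  -> 2 point(s)
Affine points: 17. Add the point at infinity: total = 18.

#E(F_19) = 18


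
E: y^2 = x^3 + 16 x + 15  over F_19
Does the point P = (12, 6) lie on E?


Check whether y^2 = x^3 + 16 x + 15 (mod 19) for (x, y) = (12, 6).
LHS: y^2 = 6^2 mod 19 = 17
RHS: x^3 + 16 x + 15 = 12^3 + 16*12 + 15 mod 19 = 16
LHS != RHS

No, not on the curve


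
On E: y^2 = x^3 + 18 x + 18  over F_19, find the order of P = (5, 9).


Compute successive multiples of P until we hit O:
  1P = (5, 9)
  2P = (13, 13)
  3P = (6, 0)
  4P = (13, 6)
  5P = (5, 10)
  6P = O

ord(P) = 6


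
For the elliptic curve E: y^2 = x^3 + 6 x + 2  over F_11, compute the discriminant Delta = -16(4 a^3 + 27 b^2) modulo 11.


4 a^3 + 27 b^2 = 4*6^3 + 27*2^2 = 864 + 108 = 972
Delta = -16 * (972) = -15552
Delta mod 11 = 2

Delta = 2 (mod 11)


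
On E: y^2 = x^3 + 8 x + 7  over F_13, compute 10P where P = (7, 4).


k = 10 = 1010_2 (binary, LSB first: 0101)
Double-and-add from P = (7, 4):
  bit 0 = 0: acc unchanged = O
  bit 1 = 1: acc = O + (11, 3) = (11, 3)
  bit 2 = 0: acc unchanged = (11, 3)
  bit 3 = 1: acc = (11, 3) + (4, 8) = (7, 9)

10P = (7, 9)


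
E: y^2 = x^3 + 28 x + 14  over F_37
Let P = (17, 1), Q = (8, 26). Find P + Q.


P != Q, so use the chord formula.
s = (y2 - y1) / (x2 - x1) = (25) / (28) mod 37 = 26
x3 = s^2 - x1 - x2 mod 37 = 26^2 - 17 - 8 = 22
y3 = s (x1 - x3) - y1 mod 37 = 26 * (17 - 22) - 1 = 17

P + Q = (22, 17)


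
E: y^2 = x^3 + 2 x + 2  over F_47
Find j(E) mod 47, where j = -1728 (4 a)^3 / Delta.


Delta = -16(4 a^3 + 27 b^2) mod 47 = 16
-1728 * (4 a)^3 = -1728 * (4*2)^3 mod 47 = 39
j = 39 * 16^(-1) mod 47 = 23

j = 23 (mod 47)


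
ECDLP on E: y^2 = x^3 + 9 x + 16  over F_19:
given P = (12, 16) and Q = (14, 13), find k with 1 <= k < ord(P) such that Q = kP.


Enumerate multiples of P until we hit Q = (14, 13):
  1P = (12, 16)
  2P = (6, 18)
  3P = (18, 5)
  4P = (14, 13)
Match found at i = 4.

k = 4


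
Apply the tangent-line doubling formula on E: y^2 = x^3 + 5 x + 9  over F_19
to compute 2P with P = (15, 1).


Doubling: s = (3 x1^2 + a) / (2 y1)
s = (3*15^2 + 5) / (2*1) mod 19 = 17
x3 = s^2 - 2 x1 mod 19 = 17^2 - 2*15 = 12
y3 = s (x1 - x3) - y1 mod 19 = 17 * (15 - 12) - 1 = 12

2P = (12, 12)


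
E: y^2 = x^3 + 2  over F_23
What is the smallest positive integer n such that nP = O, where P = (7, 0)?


Compute successive multiples of P until we hit O:
  1P = (7, 0)
  2P = O

ord(P) = 2


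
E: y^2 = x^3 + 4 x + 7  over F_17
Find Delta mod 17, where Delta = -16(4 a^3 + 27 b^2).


4 a^3 + 27 b^2 = 4*4^3 + 27*7^2 = 256 + 1323 = 1579
Delta = -16 * (1579) = -25264
Delta mod 17 = 15

Delta = 15 (mod 17)


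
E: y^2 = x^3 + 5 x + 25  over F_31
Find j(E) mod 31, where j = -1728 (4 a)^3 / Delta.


Delta = -16(4 a^3 + 27 b^2) mod 31 = 8
-1728 * (4 a)^3 = -1728 * (4*5)^3 mod 31 = 16
j = 16 * 8^(-1) mod 31 = 2

j = 2 (mod 31)


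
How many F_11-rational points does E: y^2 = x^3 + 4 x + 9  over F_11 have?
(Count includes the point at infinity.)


For each x in F_11, count y with y^2 = x^3 + 4 x + 9 mod 11:
  x = 0: RHS = 9, y in [3, 8]  -> 2 point(s)
  x = 1: RHS = 3, y in [5, 6]  -> 2 point(s)
  x = 2: RHS = 3, y in [5, 6]  -> 2 point(s)
  x = 3: RHS = 4, y in [2, 9]  -> 2 point(s)
  x = 4: RHS = 1, y in [1, 10]  -> 2 point(s)
  x = 5: RHS = 0, y in [0]  -> 1 point(s)
  x = 8: RHS = 3, y in [5, 6]  -> 2 point(s)
  x = 9: RHS = 4, y in [2, 9]  -> 2 point(s)
  x = 10: RHS = 4, y in [2, 9]  -> 2 point(s)
Affine points: 17. Add the point at infinity: total = 18.

#E(F_11) = 18


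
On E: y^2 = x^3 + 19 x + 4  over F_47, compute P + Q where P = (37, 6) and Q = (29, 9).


P != Q, so use the chord formula.
s = (y2 - y1) / (x2 - x1) = (3) / (39) mod 47 = 29
x3 = s^2 - x1 - x2 mod 47 = 29^2 - 37 - 29 = 23
y3 = s (x1 - x3) - y1 mod 47 = 29 * (37 - 23) - 6 = 24

P + Q = (23, 24)


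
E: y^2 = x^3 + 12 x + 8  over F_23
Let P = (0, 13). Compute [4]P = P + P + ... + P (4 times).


k = 4 = 100_2 (binary, LSB first: 001)
Double-and-add from P = (0, 13):
  bit 0 = 0: acc unchanged = O
  bit 1 = 0: acc unchanged = O
  bit 2 = 1: acc = O + (0, 10) = (0, 10)

4P = (0, 10)


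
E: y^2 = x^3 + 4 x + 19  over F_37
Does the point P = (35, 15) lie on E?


Check whether y^2 = x^3 + 4 x + 19 (mod 37) for (x, y) = (35, 15).
LHS: y^2 = 15^2 mod 37 = 3
RHS: x^3 + 4 x + 19 = 35^3 + 4*35 + 19 mod 37 = 3
LHS = RHS

Yes, on the curve


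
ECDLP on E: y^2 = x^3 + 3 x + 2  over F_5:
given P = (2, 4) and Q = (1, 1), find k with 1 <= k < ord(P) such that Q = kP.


Enumerate multiples of P until we hit Q = (1, 1):
  1P = (2, 4)
  2P = (1, 1)
Match found at i = 2.

k = 2


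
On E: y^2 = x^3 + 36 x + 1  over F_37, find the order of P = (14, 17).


Compute successive multiples of P until we hit O:
  1P = (14, 17)
  2P = (20, 10)
  3P = (28, 24)
  4P = (23, 34)
  5P = (36, 36)
  6P = (21, 19)
  7P = (27, 11)
  8P = (3, 32)
  ... (continuing to 18P)
  18P = O

ord(P) = 18


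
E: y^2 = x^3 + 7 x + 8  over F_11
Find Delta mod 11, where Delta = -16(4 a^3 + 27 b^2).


4 a^3 + 27 b^2 = 4*7^3 + 27*8^2 = 1372 + 1728 = 3100
Delta = -16 * (3100) = -49600
Delta mod 11 = 10

Delta = 10 (mod 11)


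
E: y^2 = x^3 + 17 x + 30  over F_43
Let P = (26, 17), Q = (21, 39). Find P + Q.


P != Q, so use the chord formula.
s = (y2 - y1) / (x2 - x1) = (22) / (38) mod 43 = 30
x3 = s^2 - x1 - x2 mod 43 = 30^2 - 26 - 21 = 36
y3 = s (x1 - x3) - y1 mod 43 = 30 * (26 - 36) - 17 = 27

P + Q = (36, 27)


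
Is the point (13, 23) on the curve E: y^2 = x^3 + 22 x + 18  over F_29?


Check whether y^2 = x^3 + 22 x + 18 (mod 29) for (x, y) = (13, 23).
LHS: y^2 = 23^2 mod 29 = 7
RHS: x^3 + 22 x + 18 = 13^3 + 22*13 + 18 mod 29 = 7
LHS = RHS

Yes, on the curve


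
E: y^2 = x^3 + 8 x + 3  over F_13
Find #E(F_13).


For each x in F_13, count y with y^2 = x^3 + 8 x + 3 mod 13:
  x = 0: RHS = 3, y in [4, 9]  -> 2 point(s)
  x = 1: RHS = 12, y in [5, 8]  -> 2 point(s)
  x = 2: RHS = 1, y in [1, 12]  -> 2 point(s)
  x = 5: RHS = 12, y in [5, 8]  -> 2 point(s)
  x = 7: RHS = 12, y in [5, 8]  -> 2 point(s)
  x = 10: RHS = 4, y in [2, 11]  -> 2 point(s)
Affine points: 12. Add the point at infinity: total = 13.

#E(F_13) = 13


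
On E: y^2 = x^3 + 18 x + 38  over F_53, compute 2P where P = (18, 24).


Doubling: s = (3 x1^2 + a) / (2 y1)
s = (3*18^2 + 18) / (2*24) mod 53 = 14
x3 = s^2 - 2 x1 mod 53 = 14^2 - 2*18 = 1
y3 = s (x1 - x3) - y1 mod 53 = 14 * (18 - 1) - 24 = 2

2P = (1, 2)


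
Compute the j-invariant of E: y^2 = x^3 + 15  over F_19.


Delta = -16(4 a^3 + 27 b^2) mod 19 = 4
-1728 * (4 a)^3 = -1728 * (4*0)^3 mod 19 = 0
j = 0 * 4^(-1) mod 19 = 0

j = 0 (mod 19)


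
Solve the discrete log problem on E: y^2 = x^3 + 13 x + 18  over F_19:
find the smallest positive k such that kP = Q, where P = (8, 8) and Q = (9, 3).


Enumerate multiples of P until we hit Q = (9, 3):
  1P = (8, 8)
  2P = (9, 16)
  3P = (9, 3)
Match found at i = 3.

k = 3


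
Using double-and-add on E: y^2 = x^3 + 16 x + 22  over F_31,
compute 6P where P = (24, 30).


k = 6 = 110_2 (binary, LSB first: 011)
Double-and-add from P = (24, 30):
  bit 0 = 0: acc unchanged = O
  bit 1 = 1: acc = O + (30, 25) = (30, 25)
  bit 2 = 1: acc = (30, 25) + (3, 2) = (2, 0)

6P = (2, 0)


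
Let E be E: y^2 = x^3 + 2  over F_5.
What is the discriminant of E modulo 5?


4 a^3 + 27 b^2 = 4*0^3 + 27*2^2 = 0 + 108 = 108
Delta = -16 * (108) = -1728
Delta mod 5 = 2

Delta = 2 (mod 5)


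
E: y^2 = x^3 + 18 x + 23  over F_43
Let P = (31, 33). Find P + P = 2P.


Doubling: s = (3 x1^2 + a) / (2 y1)
s = (3*31^2 + 18) / (2*33) mod 43 = 42
x3 = s^2 - 2 x1 mod 43 = 42^2 - 2*31 = 25
y3 = s (x1 - x3) - y1 mod 43 = 42 * (31 - 25) - 33 = 4

2P = (25, 4)


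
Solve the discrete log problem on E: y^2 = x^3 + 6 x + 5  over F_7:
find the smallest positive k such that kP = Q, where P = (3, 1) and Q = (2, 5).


Enumerate multiples of P until we hit Q = (2, 5):
  1P = (3, 1)
  2P = (2, 5)
Match found at i = 2.

k = 2


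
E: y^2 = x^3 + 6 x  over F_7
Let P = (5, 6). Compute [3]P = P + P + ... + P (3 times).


k = 3 = 11_2 (binary, LSB first: 11)
Double-and-add from P = (5, 6):
  bit 0 = 1: acc = O + (5, 6) = (5, 6)
  bit 1 = 1: acc = (5, 6) + (1, 0) = (5, 1)

3P = (5, 1)


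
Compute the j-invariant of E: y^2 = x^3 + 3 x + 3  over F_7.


Delta = -16(4 a^3 + 27 b^2) mod 7 = 5
-1728 * (4 a)^3 = -1728 * (4*3)^3 mod 7 = 6
j = 6 * 5^(-1) mod 7 = 4

j = 4 (mod 7)


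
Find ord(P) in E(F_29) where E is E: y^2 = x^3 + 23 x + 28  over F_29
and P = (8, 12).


Compute successive multiples of P until we hit O:
  1P = (8, 12)
  2P = (6, 18)
  3P = (24, 7)
  4P = (21, 12)
  5P = (0, 17)
  6P = (1, 9)
  7P = (19, 4)
  8P = (9, 23)
  ... (continuing to 35P)
  35P = O

ord(P) = 35


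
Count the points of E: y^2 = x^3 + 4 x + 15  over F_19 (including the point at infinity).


For each x in F_19, count y with y^2 = x^3 + 4 x + 15 mod 19:
  x = 1: RHS = 1, y in [1, 18]  -> 2 point(s)
  x = 3: RHS = 16, y in [4, 15]  -> 2 point(s)
  x = 4: RHS = 0, y in [0]  -> 1 point(s)
  x = 7: RHS = 6, y in [5, 14]  -> 2 point(s)
  x = 9: RHS = 1, y in [1, 18]  -> 2 point(s)
  x = 12: RHS = 5, y in [9, 10]  -> 2 point(s)
  x = 15: RHS = 11, y in [7, 12]  -> 2 point(s)
Affine points: 13. Add the point at infinity: total = 14.

#E(F_19) = 14


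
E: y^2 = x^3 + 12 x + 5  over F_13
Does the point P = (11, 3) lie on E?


Check whether y^2 = x^3 + 12 x + 5 (mod 13) for (x, y) = (11, 3).
LHS: y^2 = 3^2 mod 13 = 9
RHS: x^3 + 12 x + 5 = 11^3 + 12*11 + 5 mod 13 = 12
LHS != RHS

No, not on the curve


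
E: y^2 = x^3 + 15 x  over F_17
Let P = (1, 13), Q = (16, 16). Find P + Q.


P != Q, so use the chord formula.
s = (y2 - y1) / (x2 - x1) = (3) / (15) mod 17 = 7
x3 = s^2 - x1 - x2 mod 17 = 7^2 - 1 - 16 = 15
y3 = s (x1 - x3) - y1 mod 17 = 7 * (1 - 15) - 13 = 8

P + Q = (15, 8)


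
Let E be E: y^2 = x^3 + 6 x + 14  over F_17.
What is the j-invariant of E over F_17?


Delta = -16(4 a^3 + 27 b^2) mod 17 = 2
-1728 * (4 a)^3 = -1728 * (4*6)^3 mod 17 = 1
j = 1 * 2^(-1) mod 17 = 9

j = 9 (mod 17)


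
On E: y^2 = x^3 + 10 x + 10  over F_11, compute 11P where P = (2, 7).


k = 11 = 1011_2 (binary, LSB first: 1101)
Double-and-add from P = (2, 7):
  bit 0 = 1: acc = O + (2, 7) = (2, 7)
  bit 1 = 1: acc = (2, 7) + (7, 4) = (5, 8)
  bit 2 = 0: acc unchanged = (5, 8)
  bit 3 = 1: acc = (5, 8) + (4, 2) = (5, 3)

11P = (5, 3)


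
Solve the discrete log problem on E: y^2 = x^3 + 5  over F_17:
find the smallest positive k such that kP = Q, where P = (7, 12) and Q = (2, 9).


Enumerate multiples of P until we hit Q = (2, 9):
  1P = (7, 12)
  2P = (2, 8)
  3P = (10, 6)
  4P = (4, 16)
  5P = (4, 1)
  6P = (10, 11)
  7P = (2, 9)
Match found at i = 7.

k = 7


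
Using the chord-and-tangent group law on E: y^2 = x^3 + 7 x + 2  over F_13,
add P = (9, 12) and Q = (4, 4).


P != Q, so use the chord formula.
s = (y2 - y1) / (x2 - x1) = (5) / (8) mod 13 = 12
x3 = s^2 - x1 - x2 mod 13 = 12^2 - 9 - 4 = 1
y3 = s (x1 - x3) - y1 mod 13 = 12 * (9 - 1) - 12 = 6

P + Q = (1, 6)


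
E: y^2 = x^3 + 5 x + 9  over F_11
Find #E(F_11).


For each x in F_11, count y with y^2 = x^3 + 5 x + 9 mod 11:
  x = 0: RHS = 9, y in [3, 8]  -> 2 point(s)
  x = 1: RHS = 4, y in [2, 9]  -> 2 point(s)
  x = 2: RHS = 5, y in [4, 7]  -> 2 point(s)
  x = 4: RHS = 5, y in [4, 7]  -> 2 point(s)
  x = 5: RHS = 5, y in [4, 7]  -> 2 point(s)
  x = 8: RHS = 0, y in [0]  -> 1 point(s)
  x = 10: RHS = 3, y in [5, 6]  -> 2 point(s)
Affine points: 13. Add the point at infinity: total = 14.

#E(F_11) = 14


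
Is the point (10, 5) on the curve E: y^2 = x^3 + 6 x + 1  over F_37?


Check whether y^2 = x^3 + 6 x + 1 (mod 37) for (x, y) = (10, 5).
LHS: y^2 = 5^2 mod 37 = 25
RHS: x^3 + 6 x + 1 = 10^3 + 6*10 + 1 mod 37 = 25
LHS = RHS

Yes, on the curve


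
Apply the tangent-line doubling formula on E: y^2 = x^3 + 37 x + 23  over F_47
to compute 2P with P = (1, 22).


Doubling: s = (3 x1^2 + a) / (2 y1)
s = (3*1^2 + 37) / (2*22) mod 47 = 18
x3 = s^2 - 2 x1 mod 47 = 18^2 - 2*1 = 40
y3 = s (x1 - x3) - y1 mod 47 = 18 * (1 - 40) - 22 = 28

2P = (40, 28)


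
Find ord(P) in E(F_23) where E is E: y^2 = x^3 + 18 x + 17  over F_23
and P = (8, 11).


Compute successive multiples of P until we hit O:
  1P = (8, 11)
  2P = (16, 13)
  3P = (12, 11)
  4P = (3, 12)
  5P = (1, 6)
  6P = (7, 16)
  7P = (10, 22)
  8P = (18, 3)
  ... (continuing to 20P)
  20P = O

ord(P) = 20


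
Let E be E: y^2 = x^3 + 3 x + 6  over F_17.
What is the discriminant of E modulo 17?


4 a^3 + 27 b^2 = 4*3^3 + 27*6^2 = 108 + 972 = 1080
Delta = -16 * (1080) = -17280
Delta mod 17 = 9

Delta = 9 (mod 17)


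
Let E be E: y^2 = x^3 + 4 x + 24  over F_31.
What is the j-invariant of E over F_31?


Delta = -16(4 a^3 + 27 b^2) mod 31 = 1
-1728 * (4 a)^3 = -1728 * (4*4)^3 mod 31 = 1
j = 1 * 1^(-1) mod 31 = 1

j = 1 (mod 31)


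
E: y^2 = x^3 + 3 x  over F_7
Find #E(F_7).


For each x in F_7, count y with y^2 = x^3 + 3 x + 0 mod 7:
  x = 0: RHS = 0, y in [0]  -> 1 point(s)
  x = 1: RHS = 4, y in [2, 5]  -> 2 point(s)
  x = 2: RHS = 0, y in [0]  -> 1 point(s)
  x = 3: RHS = 1, y in [1, 6]  -> 2 point(s)
  x = 5: RHS = 0, y in [0]  -> 1 point(s)
Affine points: 7. Add the point at infinity: total = 8.

#E(F_7) = 8


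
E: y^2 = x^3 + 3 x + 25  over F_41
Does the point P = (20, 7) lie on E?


Check whether y^2 = x^3 + 3 x + 25 (mod 41) for (x, y) = (20, 7).
LHS: y^2 = 7^2 mod 41 = 8
RHS: x^3 + 3 x + 25 = 20^3 + 3*20 + 25 mod 41 = 8
LHS = RHS

Yes, on the curve


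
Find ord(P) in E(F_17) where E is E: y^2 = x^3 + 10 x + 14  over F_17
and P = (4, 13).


Compute successive multiples of P until we hit O:
  1P = (4, 13)
  2P = (1, 12)
  3P = (14, 12)
  4P = (7, 6)
  5P = (2, 5)
  6P = (10, 14)
  7P = (12, 14)
  8P = (5, 6)
  ... (continuing to 20P)
  20P = O

ord(P) = 20


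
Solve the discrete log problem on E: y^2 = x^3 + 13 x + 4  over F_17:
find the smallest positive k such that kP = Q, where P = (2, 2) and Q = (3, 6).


Enumerate multiples of P until we hit Q = (3, 6):
  1P = (2, 2)
  2P = (0, 2)
  3P = (15, 15)
  4P = (1, 16)
  5P = (6, 3)
  6P = (8, 5)
  7P = (3, 6)
Match found at i = 7.

k = 7


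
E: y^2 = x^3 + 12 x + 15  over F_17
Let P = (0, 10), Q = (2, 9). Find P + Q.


P != Q, so use the chord formula.
s = (y2 - y1) / (x2 - x1) = (16) / (2) mod 17 = 8
x3 = s^2 - x1 - x2 mod 17 = 8^2 - 0 - 2 = 11
y3 = s (x1 - x3) - y1 mod 17 = 8 * (0 - 11) - 10 = 4

P + Q = (11, 4)


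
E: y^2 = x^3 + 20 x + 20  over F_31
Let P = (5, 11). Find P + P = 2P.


Doubling: s = (3 x1^2 + a) / (2 y1)
s = (3*5^2 + 20) / (2*11) mod 31 = 17
x3 = s^2 - 2 x1 mod 31 = 17^2 - 2*5 = 0
y3 = s (x1 - x3) - y1 mod 31 = 17 * (5 - 0) - 11 = 12

2P = (0, 12)


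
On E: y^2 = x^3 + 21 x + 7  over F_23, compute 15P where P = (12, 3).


k = 15 = 1111_2 (binary, LSB first: 1111)
Double-and-add from P = (12, 3):
  bit 0 = 1: acc = O + (12, 3) = (12, 3)
  bit 1 = 1: acc = (12, 3) + (1, 11) = (13, 4)
  bit 2 = 1: acc = (13, 4) + (22, 10) = (14, 3)
  bit 3 = 1: acc = (14, 3) + (20, 20) = (13, 19)

15P = (13, 19)


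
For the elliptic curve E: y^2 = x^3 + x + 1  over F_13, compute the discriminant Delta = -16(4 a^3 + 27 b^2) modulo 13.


4 a^3 + 27 b^2 = 4*1^3 + 27*1^2 = 4 + 27 = 31
Delta = -16 * (31) = -496
Delta mod 13 = 11

Delta = 11 (mod 13)


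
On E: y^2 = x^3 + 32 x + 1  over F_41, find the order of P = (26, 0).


Compute successive multiples of P until we hit O:
  1P = (26, 0)
  2P = O

ord(P) = 2


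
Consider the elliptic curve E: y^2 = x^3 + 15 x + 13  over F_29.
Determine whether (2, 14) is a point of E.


Check whether y^2 = x^3 + 15 x + 13 (mod 29) for (x, y) = (2, 14).
LHS: y^2 = 14^2 mod 29 = 22
RHS: x^3 + 15 x + 13 = 2^3 + 15*2 + 13 mod 29 = 22
LHS = RHS

Yes, on the curve


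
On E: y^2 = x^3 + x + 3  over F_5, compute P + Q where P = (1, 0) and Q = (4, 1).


P != Q, so use the chord formula.
s = (y2 - y1) / (x2 - x1) = (1) / (3) mod 5 = 2
x3 = s^2 - x1 - x2 mod 5 = 2^2 - 1 - 4 = 4
y3 = s (x1 - x3) - y1 mod 5 = 2 * (1 - 4) - 0 = 4

P + Q = (4, 4)


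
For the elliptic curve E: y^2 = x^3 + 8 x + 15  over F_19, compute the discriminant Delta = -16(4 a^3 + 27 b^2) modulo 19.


4 a^3 + 27 b^2 = 4*8^3 + 27*15^2 = 2048 + 6075 = 8123
Delta = -16 * (8123) = -129968
Delta mod 19 = 11

Delta = 11 (mod 19)


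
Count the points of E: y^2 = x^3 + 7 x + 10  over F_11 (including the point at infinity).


For each x in F_11, count y with y^2 = x^3 + 7 x + 10 mod 11:
  x = 3: RHS = 3, y in [5, 6]  -> 2 point(s)
  x = 4: RHS = 3, y in [5, 6]  -> 2 point(s)
  x = 5: RHS = 5, y in [4, 7]  -> 2 point(s)
  x = 6: RHS = 4, y in [2, 9]  -> 2 point(s)
Affine points: 8. Add the point at infinity: total = 9.

#E(F_11) = 9


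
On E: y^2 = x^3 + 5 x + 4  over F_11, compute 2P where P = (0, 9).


Doubling: s = (3 x1^2 + a) / (2 y1)
s = (3*0^2 + 5) / (2*9) mod 11 = 7
x3 = s^2 - 2 x1 mod 11 = 7^2 - 2*0 = 5
y3 = s (x1 - x3) - y1 mod 11 = 7 * (0 - 5) - 9 = 0

2P = (5, 0)


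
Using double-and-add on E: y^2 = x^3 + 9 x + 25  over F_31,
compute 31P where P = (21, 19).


k = 31 = 11111_2 (binary, LSB first: 11111)
Double-and-add from P = (21, 19):
  bit 0 = 1: acc = O + (21, 19) = (21, 19)
  bit 1 = 1: acc = (21, 19) + (8, 19) = (2, 12)
  bit 2 = 1: acc = (2, 12) + (12, 30) = (19, 7)
  bit 3 = 1: acc = (19, 7) + (27, 7) = (16, 24)
  bit 4 = 1: acc = (16, 24) + (26, 17) = (27, 24)

31P = (27, 24)


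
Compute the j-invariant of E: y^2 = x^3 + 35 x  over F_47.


Delta = -16(4 a^3 + 27 b^2) mod 47 = 1
-1728 * (4 a)^3 = -1728 * (4*35)^3 mod 47 = 36
j = 36 * 1^(-1) mod 47 = 36

j = 36 (mod 47)


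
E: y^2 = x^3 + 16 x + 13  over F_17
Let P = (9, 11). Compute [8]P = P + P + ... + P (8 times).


k = 8 = 1000_2 (binary, LSB first: 0001)
Double-and-add from P = (9, 11):
  bit 0 = 0: acc unchanged = O
  bit 1 = 0: acc unchanged = O
  bit 2 = 0: acc unchanged = O
  bit 3 = 1: acc = O + (9, 6) = (9, 6)

8P = (9, 6)


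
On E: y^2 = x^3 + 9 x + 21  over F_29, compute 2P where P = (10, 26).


Doubling: s = (3 x1^2 + a) / (2 y1)
s = (3*10^2 + 9) / (2*26) mod 29 = 21
x3 = s^2 - 2 x1 mod 29 = 21^2 - 2*10 = 15
y3 = s (x1 - x3) - y1 mod 29 = 21 * (10 - 15) - 26 = 14

2P = (15, 14)


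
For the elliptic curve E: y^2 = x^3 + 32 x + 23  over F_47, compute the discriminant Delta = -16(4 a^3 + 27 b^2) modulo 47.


4 a^3 + 27 b^2 = 4*32^3 + 27*23^2 = 131072 + 14283 = 145355
Delta = -16 * (145355) = -2325680
Delta mod 47 = 21

Delta = 21 (mod 47)


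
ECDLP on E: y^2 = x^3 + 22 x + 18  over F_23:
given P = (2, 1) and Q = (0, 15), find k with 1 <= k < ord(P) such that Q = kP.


Enumerate multiples of P until we hit Q = (0, 15):
  1P = (2, 1)
  2P = (9, 18)
  3P = (1, 8)
  4P = (0, 8)
  5P = (16, 2)
  6P = (7, 20)
  7P = (22, 15)
  8P = (8, 4)
  9P = (19, 2)
  10P = (18, 17)
  11P = (4, 20)
  12P = (21, 14)
  13P = (12, 20)
  14P = (11, 21)
  15P = (5, 0)
  16P = (11, 2)
  17P = (12, 3)
  18P = (21, 9)
  19P = (4, 3)
  20P = (18, 6)
  21P = (19, 21)
  22P = (8, 19)
  23P = (22, 8)
  24P = (7, 3)
  25P = (16, 21)
  26P = (0, 15)
Match found at i = 26.

k = 26


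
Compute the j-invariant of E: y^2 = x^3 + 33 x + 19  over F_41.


Delta = -16(4 a^3 + 27 b^2) mod 41 = 21
-1728 * (4 a)^3 = -1728 * (4*33)^3 mod 41 = 13
j = 13 * 21^(-1) mod 41 = 26

j = 26 (mod 41)


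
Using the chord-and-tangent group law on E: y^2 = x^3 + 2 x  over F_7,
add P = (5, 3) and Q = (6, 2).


P != Q, so use the chord formula.
s = (y2 - y1) / (x2 - x1) = (6) / (1) mod 7 = 6
x3 = s^2 - x1 - x2 mod 7 = 6^2 - 5 - 6 = 4
y3 = s (x1 - x3) - y1 mod 7 = 6 * (5 - 4) - 3 = 3

P + Q = (4, 3)


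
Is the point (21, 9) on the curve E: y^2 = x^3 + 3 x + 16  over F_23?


Check whether y^2 = x^3 + 3 x + 16 (mod 23) for (x, y) = (21, 9).
LHS: y^2 = 9^2 mod 23 = 12
RHS: x^3 + 3 x + 16 = 21^3 + 3*21 + 16 mod 23 = 2
LHS != RHS

No, not on the curve


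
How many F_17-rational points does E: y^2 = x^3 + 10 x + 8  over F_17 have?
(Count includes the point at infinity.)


For each x in F_17, count y with y^2 = x^3 + 10 x + 8 mod 17:
  x = 0: RHS = 8, y in [5, 12]  -> 2 point(s)
  x = 1: RHS = 2, y in [6, 11]  -> 2 point(s)
  x = 2: RHS = 2, y in [6, 11]  -> 2 point(s)
  x = 5: RHS = 13, y in [8, 9]  -> 2 point(s)
  x = 7: RHS = 13, y in [8, 9]  -> 2 point(s)
  x = 11: RHS = 4, y in [2, 15]  -> 2 point(s)
  x = 14: RHS = 2, y in [6, 11]  -> 2 point(s)
Affine points: 14. Add the point at infinity: total = 15.

#E(F_17) = 15


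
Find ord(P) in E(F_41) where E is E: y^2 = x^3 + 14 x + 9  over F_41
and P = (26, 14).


Compute successive multiples of P until we hit O:
  1P = (26, 14)
  2P = (10, 40)
  3P = (7, 32)
  4P = (29, 32)
  5P = (22, 10)
  6P = (35, 18)
  7P = (5, 9)
  8P = (28, 7)
  ... (continuing to 18P)
  18P = O

ord(P) = 18


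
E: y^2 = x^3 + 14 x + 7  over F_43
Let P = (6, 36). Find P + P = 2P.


Doubling: s = (3 x1^2 + a) / (2 y1)
s = (3*6^2 + 14) / (2*36) mod 43 = 22
x3 = s^2 - 2 x1 mod 43 = 22^2 - 2*6 = 42
y3 = s (x1 - x3) - y1 mod 43 = 22 * (6 - 42) - 36 = 32

2P = (42, 32)


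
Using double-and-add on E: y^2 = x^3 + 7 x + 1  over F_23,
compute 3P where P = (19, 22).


k = 3 = 11_2 (binary, LSB first: 11)
Double-and-add from P = (19, 22):
  bit 0 = 1: acc = O + (19, 22) = (19, 22)
  bit 1 = 1: acc = (19, 22) + (11, 11) = (1, 20)

3P = (1, 20)


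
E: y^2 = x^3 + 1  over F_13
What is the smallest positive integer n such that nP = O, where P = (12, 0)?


Compute successive multiples of P until we hit O:
  1P = (12, 0)
  2P = O

ord(P) = 2


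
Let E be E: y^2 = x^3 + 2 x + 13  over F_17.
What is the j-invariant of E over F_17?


Delta = -16(4 a^3 + 27 b^2) mod 17 = 5
-1728 * (4 a)^3 = -1728 * (4*2)^3 mod 17 = 12
j = 12 * 5^(-1) mod 17 = 16

j = 16 (mod 17)


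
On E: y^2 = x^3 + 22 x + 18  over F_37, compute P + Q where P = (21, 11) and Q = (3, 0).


P != Q, so use the chord formula.
s = (y2 - y1) / (x2 - x1) = (26) / (19) mod 37 = 15
x3 = s^2 - x1 - x2 mod 37 = 15^2 - 21 - 3 = 16
y3 = s (x1 - x3) - y1 mod 37 = 15 * (21 - 16) - 11 = 27

P + Q = (16, 27)


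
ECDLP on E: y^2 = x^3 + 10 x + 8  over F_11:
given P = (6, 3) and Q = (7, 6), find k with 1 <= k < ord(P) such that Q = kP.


Enumerate multiples of P until we hit Q = (7, 6):
  1P = (6, 3)
  2P = (2, 6)
  3P = (7, 6)
Match found at i = 3.

k = 3


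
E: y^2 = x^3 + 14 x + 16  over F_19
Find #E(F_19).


For each x in F_19, count y with y^2 = x^3 + 14 x + 16 mod 19:
  x = 0: RHS = 16, y in [4, 15]  -> 2 point(s)
  x = 3: RHS = 9, y in [3, 16]  -> 2 point(s)
  x = 7: RHS = 1, y in [1, 18]  -> 2 point(s)
  x = 9: RHS = 16, y in [4, 15]  -> 2 point(s)
  x = 10: RHS = 16, y in [4, 15]  -> 2 point(s)
  x = 11: RHS = 0, y in [0]  -> 1 point(s)
  x = 13: RHS = 1, y in [1, 18]  -> 2 point(s)
  x = 14: RHS = 11, y in [7, 12]  -> 2 point(s)
  x = 16: RHS = 4, y in [2, 17]  -> 2 point(s)
  x = 18: RHS = 1, y in [1, 18]  -> 2 point(s)
Affine points: 19. Add the point at infinity: total = 20.

#E(F_19) = 20


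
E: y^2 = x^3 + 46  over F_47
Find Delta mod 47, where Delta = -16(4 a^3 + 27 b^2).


4 a^3 + 27 b^2 = 4*0^3 + 27*46^2 = 0 + 57132 = 57132
Delta = -16 * (57132) = -914112
Delta mod 47 = 38

Delta = 38 (mod 47)


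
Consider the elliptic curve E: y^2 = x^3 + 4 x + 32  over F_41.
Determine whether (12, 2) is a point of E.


Check whether y^2 = x^3 + 4 x + 32 (mod 41) for (x, y) = (12, 2).
LHS: y^2 = 2^2 mod 41 = 4
RHS: x^3 + 4 x + 32 = 12^3 + 4*12 + 32 mod 41 = 4
LHS = RHS

Yes, on the curve


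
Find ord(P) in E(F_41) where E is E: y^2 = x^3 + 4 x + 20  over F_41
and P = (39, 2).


Compute successive multiples of P until we hit O:
  1P = (39, 2)
  2P = (20, 33)
  3P = (31, 13)
  4P = (3, 10)
  5P = (36, 11)
  6P = (16, 11)
  7P = (17, 9)
  8P = (25, 1)
  ... (continuing to 48P)
  48P = O

ord(P) = 48


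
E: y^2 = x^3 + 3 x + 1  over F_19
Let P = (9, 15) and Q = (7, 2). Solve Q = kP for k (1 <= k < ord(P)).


Enumerate multiples of P until we hit Q = (7, 2):
  1P = (9, 15)
  2P = (12, 6)
  3P = (7, 17)
  4P = (4, 18)
  5P = (17, 5)
  6P = (10, 10)
  7P = (6, 8)
  8P = (1, 10)
  9P = (18, 15)
  10P = (11, 4)
  11P = (15, 18)
  12P = (0, 18)
  13P = (8, 10)
  14P = (8, 9)
  15P = (0, 1)
  16P = (15, 1)
  17P = (11, 15)
  18P = (18, 4)
  19P = (1, 9)
  20P = (6, 11)
  21P = (10, 9)
  22P = (17, 14)
  23P = (4, 1)
  24P = (7, 2)
Match found at i = 24.

k = 24


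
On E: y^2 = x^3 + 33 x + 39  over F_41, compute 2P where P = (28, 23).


Doubling: s = (3 x1^2 + a) / (2 y1)
s = (3*28^2 + 33) / (2*23) mod 41 = 26
x3 = s^2 - 2 x1 mod 41 = 26^2 - 2*28 = 5
y3 = s (x1 - x3) - y1 mod 41 = 26 * (28 - 5) - 23 = 1

2P = (5, 1)


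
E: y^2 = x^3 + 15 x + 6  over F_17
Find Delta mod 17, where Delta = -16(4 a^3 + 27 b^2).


4 a^3 + 27 b^2 = 4*15^3 + 27*6^2 = 13500 + 972 = 14472
Delta = -16 * (14472) = -231552
Delta mod 17 = 5

Delta = 5 (mod 17)


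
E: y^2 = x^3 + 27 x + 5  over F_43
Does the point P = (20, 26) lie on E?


Check whether y^2 = x^3 + 27 x + 5 (mod 43) for (x, y) = (20, 26).
LHS: y^2 = 26^2 mod 43 = 31
RHS: x^3 + 27 x + 5 = 20^3 + 27*20 + 5 mod 43 = 31
LHS = RHS

Yes, on the curve
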